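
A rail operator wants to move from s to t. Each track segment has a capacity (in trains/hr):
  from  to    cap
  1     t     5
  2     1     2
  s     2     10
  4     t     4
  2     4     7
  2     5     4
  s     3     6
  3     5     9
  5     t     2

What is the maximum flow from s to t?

8

Augment s->3->5->t: bottleneck 2. Total 2.
Augment s->2->4->t: bottleneck 4. Total 6.
Augment s->2->1->t: bottleneck 2. Total 8.
No augmenting path remains in the residual graph.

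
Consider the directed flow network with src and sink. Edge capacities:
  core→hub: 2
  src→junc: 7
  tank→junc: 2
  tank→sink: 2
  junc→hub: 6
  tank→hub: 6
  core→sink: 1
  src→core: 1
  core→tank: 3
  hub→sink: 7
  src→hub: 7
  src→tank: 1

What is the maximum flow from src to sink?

9

Augment src→core→sink: bottleneck 1. Total 1.
Augment src→tank→sink: bottleneck 1. Total 2.
Augment src→hub→sink: bottleneck 7. Total 9.
No augmenting path remains in the residual graph.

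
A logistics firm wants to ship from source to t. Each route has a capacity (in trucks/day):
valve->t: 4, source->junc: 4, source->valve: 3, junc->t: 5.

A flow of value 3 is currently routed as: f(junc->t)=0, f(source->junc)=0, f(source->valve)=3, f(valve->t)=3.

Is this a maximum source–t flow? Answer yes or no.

Residual path source->junc->t has bottleneck 4 > 0.
Pushing 4 along it raises the flow to 7, so the given flow is not maximum.

No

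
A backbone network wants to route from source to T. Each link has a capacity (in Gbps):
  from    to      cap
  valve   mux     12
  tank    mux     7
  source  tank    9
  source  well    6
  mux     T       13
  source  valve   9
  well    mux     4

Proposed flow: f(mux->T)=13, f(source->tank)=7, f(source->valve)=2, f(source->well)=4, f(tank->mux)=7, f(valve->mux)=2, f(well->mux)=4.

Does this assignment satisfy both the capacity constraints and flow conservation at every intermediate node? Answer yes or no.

Yes

Every edge has 0 ≤ f(e) ≤ cap(e).
At each intermediate node, inflow equals outflow.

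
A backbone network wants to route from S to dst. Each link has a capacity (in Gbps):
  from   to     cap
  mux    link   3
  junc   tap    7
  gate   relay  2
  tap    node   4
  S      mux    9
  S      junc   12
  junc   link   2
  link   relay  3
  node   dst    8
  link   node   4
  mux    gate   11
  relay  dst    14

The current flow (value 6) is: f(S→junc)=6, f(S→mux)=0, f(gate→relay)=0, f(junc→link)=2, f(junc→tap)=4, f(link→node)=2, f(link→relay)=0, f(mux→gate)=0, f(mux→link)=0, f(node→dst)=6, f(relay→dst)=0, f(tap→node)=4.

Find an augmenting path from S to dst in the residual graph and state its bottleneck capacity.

Residual along S→mux→link→node→dst: S→mux: 9, mux→link: 3, link→node: 2, node→dst: 2.
Bottleneck = min = 2.

S→mux→link→node→dst, bottleneck 2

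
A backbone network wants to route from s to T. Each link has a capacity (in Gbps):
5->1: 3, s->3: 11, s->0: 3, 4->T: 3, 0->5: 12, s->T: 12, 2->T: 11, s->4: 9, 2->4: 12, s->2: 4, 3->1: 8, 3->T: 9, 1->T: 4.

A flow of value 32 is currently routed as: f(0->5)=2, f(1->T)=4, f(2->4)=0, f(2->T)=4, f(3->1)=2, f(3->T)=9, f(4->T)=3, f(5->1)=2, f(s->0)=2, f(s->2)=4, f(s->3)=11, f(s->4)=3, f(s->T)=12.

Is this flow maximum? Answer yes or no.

Yes

Residual reachable from s: {0, 1, 3, 4, 5, s}; T is not reachable.
Saturated cut: s->2, s->T, 4->T, 3->T, 1->T with total capacity 32 = current flow value. Flow is maximum.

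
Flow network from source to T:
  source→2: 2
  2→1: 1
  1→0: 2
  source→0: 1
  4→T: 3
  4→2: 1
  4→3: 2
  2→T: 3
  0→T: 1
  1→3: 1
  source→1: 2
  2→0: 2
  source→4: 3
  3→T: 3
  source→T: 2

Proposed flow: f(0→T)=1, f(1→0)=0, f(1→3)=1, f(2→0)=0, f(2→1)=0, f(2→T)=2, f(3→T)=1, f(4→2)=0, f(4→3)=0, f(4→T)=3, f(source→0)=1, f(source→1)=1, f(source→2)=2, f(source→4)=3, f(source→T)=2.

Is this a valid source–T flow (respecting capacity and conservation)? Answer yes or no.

Yes

Every edge has 0 ≤ f(e) ≤ cap(e).
At each intermediate node, inflow equals outflow.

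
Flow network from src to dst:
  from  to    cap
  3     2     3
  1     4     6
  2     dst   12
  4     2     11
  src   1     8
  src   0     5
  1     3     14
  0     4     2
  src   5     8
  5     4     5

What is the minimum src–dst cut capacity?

Max flow = 12 (via 3 augmenting paths).
In the residual at optimum, the set reachable from src is {0, 1, 2, 3, 4, 5, src}.
Cut edges: 2->dst (cap 12). Sum = 12.

12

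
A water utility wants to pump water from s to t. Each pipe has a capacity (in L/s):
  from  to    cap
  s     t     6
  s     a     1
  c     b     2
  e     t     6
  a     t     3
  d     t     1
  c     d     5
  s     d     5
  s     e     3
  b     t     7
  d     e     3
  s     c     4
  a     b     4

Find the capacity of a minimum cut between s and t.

16

Max flow = 16 (via 6 augmenting paths).
In the residual at optimum, the set reachable from s is {c, d, s}.
Cut edges: s->a (cap 1), s->e (cap 3), s->t (cap 6), c->b (cap 2), d->e (cap 3), d->t (cap 1). Sum = 16.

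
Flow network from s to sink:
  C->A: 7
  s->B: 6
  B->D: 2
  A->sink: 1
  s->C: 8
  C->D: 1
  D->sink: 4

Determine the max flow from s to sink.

Augment s->B->D->sink: bottleneck 2. Total 2.
Augment s->C->D->sink: bottleneck 1. Total 3.
Augment s->C->A->sink: bottleneck 1. Total 4.
No augmenting path remains in the residual graph.

4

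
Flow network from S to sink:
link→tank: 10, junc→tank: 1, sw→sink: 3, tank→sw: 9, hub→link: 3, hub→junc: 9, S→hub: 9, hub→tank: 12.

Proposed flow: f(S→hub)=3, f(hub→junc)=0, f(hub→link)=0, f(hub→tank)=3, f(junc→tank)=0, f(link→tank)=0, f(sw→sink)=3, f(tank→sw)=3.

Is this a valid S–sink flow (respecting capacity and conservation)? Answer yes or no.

Every edge has 0 ≤ f(e) ≤ cap(e).
At each intermediate node, inflow equals outflow.

Yes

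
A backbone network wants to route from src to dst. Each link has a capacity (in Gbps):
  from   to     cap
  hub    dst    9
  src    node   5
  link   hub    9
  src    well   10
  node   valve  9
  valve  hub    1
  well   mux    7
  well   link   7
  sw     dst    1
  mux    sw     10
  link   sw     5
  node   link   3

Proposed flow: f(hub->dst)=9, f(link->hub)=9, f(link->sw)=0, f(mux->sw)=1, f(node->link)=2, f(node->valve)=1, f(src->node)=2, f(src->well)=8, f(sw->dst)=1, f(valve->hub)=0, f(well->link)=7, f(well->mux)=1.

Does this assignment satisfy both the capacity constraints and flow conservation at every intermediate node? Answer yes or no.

Conservation fails at node: inflow 2 ≠ outflow 3.

No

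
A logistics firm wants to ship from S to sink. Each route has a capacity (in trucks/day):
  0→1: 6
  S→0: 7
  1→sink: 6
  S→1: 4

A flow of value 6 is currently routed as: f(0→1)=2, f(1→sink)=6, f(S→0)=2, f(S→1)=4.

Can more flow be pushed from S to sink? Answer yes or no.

Residual reachable from S: {0, 1, S}; sink is not reachable.
Saturated cut: 1→sink with total capacity 6 = current flow value. Flow is maximum.

No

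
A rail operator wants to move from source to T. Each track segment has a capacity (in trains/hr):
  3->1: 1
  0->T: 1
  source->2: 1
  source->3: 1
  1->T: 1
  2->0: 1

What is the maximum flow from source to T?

Augment source->2->0->T: bottleneck 1. Total 1.
Augment source->3->1->T: bottleneck 1. Total 2.
No augmenting path remains in the residual graph.

2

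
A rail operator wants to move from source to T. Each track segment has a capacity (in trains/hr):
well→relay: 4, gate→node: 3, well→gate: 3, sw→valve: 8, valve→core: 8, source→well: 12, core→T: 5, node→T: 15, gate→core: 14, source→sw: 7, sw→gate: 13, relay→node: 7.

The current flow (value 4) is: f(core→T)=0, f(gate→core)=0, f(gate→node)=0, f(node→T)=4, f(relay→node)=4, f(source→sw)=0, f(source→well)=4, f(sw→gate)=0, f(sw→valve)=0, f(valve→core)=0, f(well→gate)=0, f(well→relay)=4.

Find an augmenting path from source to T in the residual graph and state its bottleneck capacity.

Residual along source→well→gate→node→T: source→well: 8, well→gate: 3, gate→node: 3, node→T: 11.
Bottleneck = min = 3.

source→well→gate→node→T, bottleneck 3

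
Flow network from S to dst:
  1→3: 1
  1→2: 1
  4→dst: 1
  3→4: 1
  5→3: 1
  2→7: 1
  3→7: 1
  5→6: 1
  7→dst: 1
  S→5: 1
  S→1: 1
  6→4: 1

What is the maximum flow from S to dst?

Augment S→1→2→7→dst: bottleneck 1. Total 1.
Augment S→5→3→4→dst: bottleneck 1. Total 2.
No augmenting path remains in the residual graph.

2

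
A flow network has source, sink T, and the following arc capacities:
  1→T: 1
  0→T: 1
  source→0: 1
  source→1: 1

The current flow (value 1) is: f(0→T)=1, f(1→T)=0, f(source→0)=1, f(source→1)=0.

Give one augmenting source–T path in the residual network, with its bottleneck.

source→1→T, bottleneck 1

Residual along source→1→T: source→1: 1, 1→T: 1.
Bottleneck = min = 1.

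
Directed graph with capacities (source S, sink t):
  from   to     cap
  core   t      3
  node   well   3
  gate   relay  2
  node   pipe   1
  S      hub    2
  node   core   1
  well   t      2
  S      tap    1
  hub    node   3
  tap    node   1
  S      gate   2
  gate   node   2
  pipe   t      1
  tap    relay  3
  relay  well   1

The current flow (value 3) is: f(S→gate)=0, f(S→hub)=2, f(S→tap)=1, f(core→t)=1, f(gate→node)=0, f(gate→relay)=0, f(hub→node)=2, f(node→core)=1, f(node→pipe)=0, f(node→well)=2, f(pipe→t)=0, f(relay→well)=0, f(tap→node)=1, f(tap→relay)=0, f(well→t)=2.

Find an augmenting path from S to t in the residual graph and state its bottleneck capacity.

Residual along S→gate→node→pipe→t: S→gate: 2, gate→node: 2, node→pipe: 1, pipe→t: 1.
Bottleneck = min = 1.

S→gate→node→pipe→t, bottleneck 1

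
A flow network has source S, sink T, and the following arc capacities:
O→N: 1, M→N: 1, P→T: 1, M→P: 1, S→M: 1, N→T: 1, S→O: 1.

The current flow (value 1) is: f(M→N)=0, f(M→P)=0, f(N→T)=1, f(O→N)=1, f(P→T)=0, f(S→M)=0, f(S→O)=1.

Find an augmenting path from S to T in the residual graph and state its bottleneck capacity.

Residual along S→M→P→T: S→M: 1, M→P: 1, P→T: 1.
Bottleneck = min = 1.

S→M→P→T, bottleneck 1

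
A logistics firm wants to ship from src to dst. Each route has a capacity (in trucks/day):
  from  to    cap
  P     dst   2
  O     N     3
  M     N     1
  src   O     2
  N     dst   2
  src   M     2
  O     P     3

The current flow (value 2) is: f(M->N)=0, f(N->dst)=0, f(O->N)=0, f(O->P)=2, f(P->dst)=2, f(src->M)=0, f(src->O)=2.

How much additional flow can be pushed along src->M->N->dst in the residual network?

Residual capacities along the path: src->M: 2, M->N: 1, N->dst: 2.
Minimum is 1.

1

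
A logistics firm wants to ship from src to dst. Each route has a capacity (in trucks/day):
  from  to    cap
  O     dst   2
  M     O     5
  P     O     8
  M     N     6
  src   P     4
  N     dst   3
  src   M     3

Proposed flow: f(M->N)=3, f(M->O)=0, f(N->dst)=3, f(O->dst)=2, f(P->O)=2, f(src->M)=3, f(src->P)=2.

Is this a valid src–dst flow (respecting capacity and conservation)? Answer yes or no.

Yes

Every edge has 0 ≤ f(e) ≤ cap(e).
At each intermediate node, inflow equals outflow.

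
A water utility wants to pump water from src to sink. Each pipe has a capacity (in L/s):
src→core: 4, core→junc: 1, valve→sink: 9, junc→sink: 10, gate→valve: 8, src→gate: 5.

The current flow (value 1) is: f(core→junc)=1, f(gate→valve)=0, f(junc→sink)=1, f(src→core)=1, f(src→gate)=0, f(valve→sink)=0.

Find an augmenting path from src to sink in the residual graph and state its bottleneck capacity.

Residual along src→gate→valve→sink: src→gate: 5, gate→valve: 8, valve→sink: 9.
Bottleneck = min = 5.

src→gate→valve→sink, bottleneck 5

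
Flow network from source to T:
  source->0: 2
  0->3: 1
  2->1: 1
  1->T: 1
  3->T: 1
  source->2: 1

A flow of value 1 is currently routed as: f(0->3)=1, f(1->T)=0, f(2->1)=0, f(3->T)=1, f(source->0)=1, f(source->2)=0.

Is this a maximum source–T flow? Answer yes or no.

No

Residual path source->2->1->T has bottleneck 1 > 0.
Pushing 1 along it raises the flow to 2, so the given flow is not maximum.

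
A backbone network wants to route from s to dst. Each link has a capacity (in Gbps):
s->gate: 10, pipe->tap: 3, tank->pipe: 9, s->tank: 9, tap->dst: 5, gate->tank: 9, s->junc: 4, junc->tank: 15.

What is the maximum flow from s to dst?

Augment s->tank->pipe->tap->dst: bottleneck 3. Total 3.
No augmenting path remains in the residual graph.

3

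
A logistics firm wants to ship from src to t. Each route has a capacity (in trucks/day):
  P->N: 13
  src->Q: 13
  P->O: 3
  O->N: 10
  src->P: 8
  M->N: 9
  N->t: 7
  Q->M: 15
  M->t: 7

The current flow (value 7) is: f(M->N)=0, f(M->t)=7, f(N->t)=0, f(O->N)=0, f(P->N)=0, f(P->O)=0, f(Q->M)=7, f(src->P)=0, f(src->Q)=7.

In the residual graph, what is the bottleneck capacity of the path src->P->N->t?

7

Residual capacities along the path: src->P: 8, P->N: 13, N->t: 7.
Minimum is 7.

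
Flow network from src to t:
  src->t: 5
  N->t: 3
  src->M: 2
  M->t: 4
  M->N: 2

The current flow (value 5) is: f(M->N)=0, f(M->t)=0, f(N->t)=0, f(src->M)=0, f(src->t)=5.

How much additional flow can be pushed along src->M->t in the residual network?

2

Residual capacities along the path: src->M: 2, M->t: 4.
Minimum is 2.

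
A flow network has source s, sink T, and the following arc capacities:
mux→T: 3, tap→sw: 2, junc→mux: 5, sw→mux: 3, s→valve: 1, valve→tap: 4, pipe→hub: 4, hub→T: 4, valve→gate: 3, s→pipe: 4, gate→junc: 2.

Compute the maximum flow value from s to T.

Augment s→pipe→hub→T: bottleneck 4. Total 4.
Augment s→valve→gate→junc→mux→T: bottleneck 1. Total 5.
No augmenting path remains in the residual graph.

5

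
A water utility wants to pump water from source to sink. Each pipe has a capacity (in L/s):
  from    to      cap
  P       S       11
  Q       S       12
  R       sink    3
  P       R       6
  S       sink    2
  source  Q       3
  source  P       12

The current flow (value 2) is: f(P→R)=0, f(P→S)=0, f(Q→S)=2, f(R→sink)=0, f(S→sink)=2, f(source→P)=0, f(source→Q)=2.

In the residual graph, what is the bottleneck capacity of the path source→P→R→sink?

Residual capacities along the path: source→P: 12, P→R: 6, R→sink: 3.
Minimum is 3.

3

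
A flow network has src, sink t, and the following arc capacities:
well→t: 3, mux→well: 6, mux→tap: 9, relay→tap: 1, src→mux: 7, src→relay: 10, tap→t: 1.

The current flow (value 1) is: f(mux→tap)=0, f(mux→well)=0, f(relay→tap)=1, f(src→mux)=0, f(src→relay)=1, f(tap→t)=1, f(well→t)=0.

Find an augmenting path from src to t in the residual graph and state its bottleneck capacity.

Residual along src→mux→well→t: src→mux: 7, mux→well: 6, well→t: 3.
Bottleneck = min = 3.

src→mux→well→t, bottleneck 3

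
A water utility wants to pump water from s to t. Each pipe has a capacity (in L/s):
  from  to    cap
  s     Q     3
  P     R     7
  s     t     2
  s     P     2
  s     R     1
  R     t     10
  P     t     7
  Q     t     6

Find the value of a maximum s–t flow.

8

Augment s→t: bottleneck 2. Total 2.
Augment s→Q→t: bottleneck 3. Total 5.
Augment s→P→t: bottleneck 2. Total 7.
Augment s→R→t: bottleneck 1. Total 8.
No augmenting path remains in the residual graph.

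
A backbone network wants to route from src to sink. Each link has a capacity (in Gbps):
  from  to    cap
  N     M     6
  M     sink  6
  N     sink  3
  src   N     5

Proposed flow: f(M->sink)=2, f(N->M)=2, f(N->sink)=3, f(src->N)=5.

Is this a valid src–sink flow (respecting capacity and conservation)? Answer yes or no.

Every edge has 0 ≤ f(e) ≤ cap(e).
At each intermediate node, inflow equals outflow.

Yes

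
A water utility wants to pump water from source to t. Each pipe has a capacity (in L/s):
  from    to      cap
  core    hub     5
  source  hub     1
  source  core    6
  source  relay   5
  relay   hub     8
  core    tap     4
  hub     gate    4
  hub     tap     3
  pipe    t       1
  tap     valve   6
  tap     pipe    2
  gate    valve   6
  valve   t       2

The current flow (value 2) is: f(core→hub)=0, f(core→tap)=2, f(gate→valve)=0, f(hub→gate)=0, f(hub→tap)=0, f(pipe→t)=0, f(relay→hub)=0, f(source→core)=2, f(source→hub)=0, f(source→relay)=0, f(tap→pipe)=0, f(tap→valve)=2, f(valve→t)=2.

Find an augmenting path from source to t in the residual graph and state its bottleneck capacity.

Residual along source→core→tap→pipe→t: source→core: 4, core→tap: 2, tap→pipe: 2, pipe→t: 1.
Bottleneck = min = 1.

source→core→tap→pipe→t, bottleneck 1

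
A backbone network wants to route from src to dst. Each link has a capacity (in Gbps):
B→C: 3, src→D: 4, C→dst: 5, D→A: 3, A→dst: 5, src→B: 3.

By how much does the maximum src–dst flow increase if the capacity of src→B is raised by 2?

Original max flow = 6.
Even with extra capacity on src→B, another cut of capacity 6 remains binding.
New max flow = 6. Increase = 0.

0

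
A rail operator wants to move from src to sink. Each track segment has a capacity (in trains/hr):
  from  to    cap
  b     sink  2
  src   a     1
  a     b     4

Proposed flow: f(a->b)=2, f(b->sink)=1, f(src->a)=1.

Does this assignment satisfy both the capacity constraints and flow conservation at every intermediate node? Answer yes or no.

Conservation fails at a: inflow 1 ≠ outflow 2.

No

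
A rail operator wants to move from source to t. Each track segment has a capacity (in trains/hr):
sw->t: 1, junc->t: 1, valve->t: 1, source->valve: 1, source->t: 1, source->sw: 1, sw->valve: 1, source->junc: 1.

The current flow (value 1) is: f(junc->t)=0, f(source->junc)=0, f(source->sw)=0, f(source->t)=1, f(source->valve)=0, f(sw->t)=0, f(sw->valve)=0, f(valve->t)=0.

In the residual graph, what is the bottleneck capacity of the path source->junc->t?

Residual capacities along the path: source->junc: 1, junc->t: 1.
Minimum is 1.

1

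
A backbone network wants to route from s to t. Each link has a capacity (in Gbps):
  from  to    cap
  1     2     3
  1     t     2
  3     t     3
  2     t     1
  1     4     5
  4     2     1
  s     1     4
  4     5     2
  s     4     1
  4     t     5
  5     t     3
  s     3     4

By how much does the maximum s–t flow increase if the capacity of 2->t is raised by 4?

0

Original max flow = 8.
Edge 2->t does not cross the min cut (source side {3, s}), so extra capacity there cannot help.
New max flow = 8. Increase = 0.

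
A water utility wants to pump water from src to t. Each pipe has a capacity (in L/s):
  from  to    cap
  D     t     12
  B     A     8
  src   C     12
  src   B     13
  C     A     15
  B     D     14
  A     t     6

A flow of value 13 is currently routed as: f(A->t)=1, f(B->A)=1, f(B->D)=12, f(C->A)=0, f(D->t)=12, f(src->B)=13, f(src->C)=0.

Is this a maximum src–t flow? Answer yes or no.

No

Residual path src->C->A->t has bottleneck 5 > 0.
Pushing 5 along it raises the flow to 18, so the given flow is not maximum.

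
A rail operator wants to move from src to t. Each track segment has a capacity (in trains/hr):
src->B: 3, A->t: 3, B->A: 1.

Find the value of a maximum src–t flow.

Augment src->B->A->t: bottleneck 1. Total 1.
No augmenting path remains in the residual graph.

1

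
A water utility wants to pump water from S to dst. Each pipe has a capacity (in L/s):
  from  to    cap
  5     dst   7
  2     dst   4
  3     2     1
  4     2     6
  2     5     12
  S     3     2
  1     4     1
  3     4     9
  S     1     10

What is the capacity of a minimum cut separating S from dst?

Max flow = 3 (via 3 augmenting paths).
In the residual at optimum, the set reachable from S is {1, S}.
Cut edges: S→3 (cap 2), 1→4 (cap 1). Sum = 3.

3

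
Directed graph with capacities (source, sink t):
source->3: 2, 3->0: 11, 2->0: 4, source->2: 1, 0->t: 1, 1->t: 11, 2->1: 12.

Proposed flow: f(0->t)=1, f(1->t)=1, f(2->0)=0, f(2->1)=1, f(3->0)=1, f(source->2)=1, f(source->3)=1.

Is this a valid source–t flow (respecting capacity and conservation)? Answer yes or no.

Every edge has 0 ≤ f(e) ≤ cap(e).
At each intermediate node, inflow equals outflow.

Yes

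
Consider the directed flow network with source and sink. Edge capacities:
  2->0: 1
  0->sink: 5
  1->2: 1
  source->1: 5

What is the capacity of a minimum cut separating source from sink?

Max flow = 1 (via 1 augmenting path).
In the residual at optimum, the set reachable from source is {1, source}.
Cut edges: 1->2 (cap 1). Sum = 1.

1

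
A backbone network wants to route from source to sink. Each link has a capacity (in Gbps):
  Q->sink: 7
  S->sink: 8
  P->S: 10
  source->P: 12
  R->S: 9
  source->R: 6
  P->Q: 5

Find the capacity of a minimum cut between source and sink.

Max flow = 13 (via 3 augmenting paths).
In the residual at optimum, the set reachable from source is {P, R, S, source}.
Cut edges: P->Q (cap 5), S->sink (cap 8). Sum = 13.

13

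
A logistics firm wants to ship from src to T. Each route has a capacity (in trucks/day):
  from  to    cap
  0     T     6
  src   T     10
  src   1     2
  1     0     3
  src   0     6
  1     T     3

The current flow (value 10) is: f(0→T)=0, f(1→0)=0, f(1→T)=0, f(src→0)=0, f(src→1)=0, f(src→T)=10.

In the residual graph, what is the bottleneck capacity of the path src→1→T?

2

Residual capacities along the path: src→1: 2, 1→T: 3.
Minimum is 2.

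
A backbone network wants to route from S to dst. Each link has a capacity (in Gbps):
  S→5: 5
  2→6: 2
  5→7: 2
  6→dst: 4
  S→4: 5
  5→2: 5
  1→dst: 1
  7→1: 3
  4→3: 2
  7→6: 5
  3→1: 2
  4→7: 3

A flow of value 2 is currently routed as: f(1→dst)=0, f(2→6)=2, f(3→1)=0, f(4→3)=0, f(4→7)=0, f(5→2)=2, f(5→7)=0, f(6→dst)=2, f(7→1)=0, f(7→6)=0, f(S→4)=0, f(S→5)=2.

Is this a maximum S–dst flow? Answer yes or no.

Residual path S→5→7→6→dst has bottleneck 2 > 0.
Pushing 2 along it raises the flow to 4, so the given flow is not maximum.

No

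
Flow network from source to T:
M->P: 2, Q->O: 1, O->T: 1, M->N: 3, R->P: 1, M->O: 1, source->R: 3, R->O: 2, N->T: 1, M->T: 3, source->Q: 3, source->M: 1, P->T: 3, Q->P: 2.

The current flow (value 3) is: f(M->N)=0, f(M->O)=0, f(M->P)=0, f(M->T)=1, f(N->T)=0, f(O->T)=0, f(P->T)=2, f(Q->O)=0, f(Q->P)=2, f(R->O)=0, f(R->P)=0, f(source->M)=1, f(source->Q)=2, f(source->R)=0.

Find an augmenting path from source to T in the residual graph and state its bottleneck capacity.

source->Q->O->T, bottleneck 1

Residual along source->Q->O->T: source->Q: 1, Q->O: 1, O->T: 1.
Bottleneck = min = 1.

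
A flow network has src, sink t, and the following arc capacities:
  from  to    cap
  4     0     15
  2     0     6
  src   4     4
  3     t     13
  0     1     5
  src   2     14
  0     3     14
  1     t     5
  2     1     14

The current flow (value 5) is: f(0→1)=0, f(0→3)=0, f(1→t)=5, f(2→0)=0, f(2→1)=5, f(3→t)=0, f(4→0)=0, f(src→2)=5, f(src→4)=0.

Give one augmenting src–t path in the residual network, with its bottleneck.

Residual along src→2→0→3→t: src→2: 9, 2→0: 6, 0→3: 14, 3→t: 13.
Bottleneck = min = 6.

src→2→0→3→t, bottleneck 6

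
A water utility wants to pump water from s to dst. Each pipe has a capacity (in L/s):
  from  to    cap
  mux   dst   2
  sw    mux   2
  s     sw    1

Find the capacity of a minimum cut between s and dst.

1

Max flow = 1 (via 1 augmenting path).
In the residual at optimum, the set reachable from s is {s}.
Cut edges: s->sw (cap 1). Sum = 1.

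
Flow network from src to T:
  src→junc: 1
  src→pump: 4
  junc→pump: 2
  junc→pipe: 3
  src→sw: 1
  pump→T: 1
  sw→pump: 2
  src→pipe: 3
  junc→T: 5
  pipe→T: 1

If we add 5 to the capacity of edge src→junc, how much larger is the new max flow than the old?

4

Original max flow = 3.
After raising cap(src→junc), augmenting paths through that edge carry 4 more units.
New max flow = 7. Increase = 4.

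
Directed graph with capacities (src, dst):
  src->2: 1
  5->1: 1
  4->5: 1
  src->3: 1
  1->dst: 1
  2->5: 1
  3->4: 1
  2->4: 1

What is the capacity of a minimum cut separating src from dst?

Max flow = 1 (via 1 augmenting path).
In the residual at optimum, the set reachable from src is {2, 3, 4, 5, src}.
Cut edges: 5->1 (cap 1). Sum = 1.

1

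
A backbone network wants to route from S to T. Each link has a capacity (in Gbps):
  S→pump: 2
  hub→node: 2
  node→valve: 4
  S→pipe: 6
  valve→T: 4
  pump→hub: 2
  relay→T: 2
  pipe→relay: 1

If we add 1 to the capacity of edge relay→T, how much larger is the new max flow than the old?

Original max flow = 3.
Edge relay→T does not cross the min cut (source side {S, pipe}), so extra capacity there cannot help.
New max flow = 3. Increase = 0.

0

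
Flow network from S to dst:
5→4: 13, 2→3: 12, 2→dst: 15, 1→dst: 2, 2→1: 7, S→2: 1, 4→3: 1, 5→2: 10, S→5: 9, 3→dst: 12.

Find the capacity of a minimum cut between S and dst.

10

Max flow = 10 (via 2 augmenting paths).
In the residual at optimum, the set reachable from S is {S}.
Cut edges: S→5 (cap 9), S→2 (cap 1). Sum = 10.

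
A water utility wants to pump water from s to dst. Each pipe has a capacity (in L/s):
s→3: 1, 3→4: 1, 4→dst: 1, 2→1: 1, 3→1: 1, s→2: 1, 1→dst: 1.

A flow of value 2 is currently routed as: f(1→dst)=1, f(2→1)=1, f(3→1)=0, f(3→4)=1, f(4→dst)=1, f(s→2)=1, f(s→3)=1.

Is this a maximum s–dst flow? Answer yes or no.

Yes

Residual reachable from s: {s}; dst is not reachable.
Saturated cut: s→3, s→2 with total capacity 2 = current flow value. Flow is maximum.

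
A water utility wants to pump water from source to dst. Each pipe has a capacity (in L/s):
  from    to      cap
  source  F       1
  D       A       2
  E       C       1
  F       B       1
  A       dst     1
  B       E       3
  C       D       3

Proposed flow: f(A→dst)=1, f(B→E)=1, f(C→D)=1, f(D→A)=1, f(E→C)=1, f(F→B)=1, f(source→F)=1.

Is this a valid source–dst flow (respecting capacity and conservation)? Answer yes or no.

Yes

Every edge has 0 ≤ f(e) ≤ cap(e).
At each intermediate node, inflow equals outflow.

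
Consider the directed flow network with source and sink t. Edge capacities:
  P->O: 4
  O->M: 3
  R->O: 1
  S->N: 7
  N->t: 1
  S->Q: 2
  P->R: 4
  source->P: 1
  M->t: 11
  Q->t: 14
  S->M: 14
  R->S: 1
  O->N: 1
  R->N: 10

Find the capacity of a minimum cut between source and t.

Max flow = 1 (via 1 augmenting path).
In the residual at optimum, the set reachable from source is {source}.
Cut edges: source->P (cap 1). Sum = 1.

1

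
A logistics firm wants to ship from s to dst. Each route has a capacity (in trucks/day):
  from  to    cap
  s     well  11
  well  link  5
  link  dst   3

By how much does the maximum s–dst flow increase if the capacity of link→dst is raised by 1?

Original max flow = 3.
After raising cap(link→dst), augmenting paths through that edge carry 1 more unit.
New max flow = 4. Increase = 1.

1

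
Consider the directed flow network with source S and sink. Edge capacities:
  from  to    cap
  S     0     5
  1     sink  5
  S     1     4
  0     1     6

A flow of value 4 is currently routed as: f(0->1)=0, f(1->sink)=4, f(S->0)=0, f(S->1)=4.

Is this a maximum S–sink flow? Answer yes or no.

No

Residual path S->0->1->sink has bottleneck 1 > 0.
Pushing 1 along it raises the flow to 5, so the given flow is not maximum.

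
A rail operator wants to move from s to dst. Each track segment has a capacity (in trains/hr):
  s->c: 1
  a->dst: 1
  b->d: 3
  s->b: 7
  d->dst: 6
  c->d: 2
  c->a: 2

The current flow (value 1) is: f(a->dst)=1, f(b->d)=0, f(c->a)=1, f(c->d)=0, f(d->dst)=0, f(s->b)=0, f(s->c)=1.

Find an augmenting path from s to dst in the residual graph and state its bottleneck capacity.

Residual along s->b->d->dst: s->b: 7, b->d: 3, d->dst: 6.
Bottleneck = min = 3.

s->b->d->dst, bottleneck 3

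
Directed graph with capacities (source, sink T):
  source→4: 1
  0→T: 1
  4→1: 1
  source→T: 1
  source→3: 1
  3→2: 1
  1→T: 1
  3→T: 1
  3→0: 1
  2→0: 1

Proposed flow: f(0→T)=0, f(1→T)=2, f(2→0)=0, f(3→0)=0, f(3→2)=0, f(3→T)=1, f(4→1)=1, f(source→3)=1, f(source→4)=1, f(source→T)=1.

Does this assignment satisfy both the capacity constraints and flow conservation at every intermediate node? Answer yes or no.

Capacity violated on 1→T: flow 2 > capacity 1.

No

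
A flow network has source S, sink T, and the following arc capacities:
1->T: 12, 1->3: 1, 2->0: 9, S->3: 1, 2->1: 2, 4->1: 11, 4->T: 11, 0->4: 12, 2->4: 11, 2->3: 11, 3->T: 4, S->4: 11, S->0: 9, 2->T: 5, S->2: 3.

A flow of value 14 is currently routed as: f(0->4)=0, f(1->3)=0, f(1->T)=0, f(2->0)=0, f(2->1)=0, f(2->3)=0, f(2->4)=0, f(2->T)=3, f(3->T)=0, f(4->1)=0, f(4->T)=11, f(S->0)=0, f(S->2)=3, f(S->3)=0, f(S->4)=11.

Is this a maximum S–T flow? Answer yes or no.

Residual path S->3->T has bottleneck 1 > 0.
Pushing 1 along it raises the flow to 15, so the given flow is not maximum.

No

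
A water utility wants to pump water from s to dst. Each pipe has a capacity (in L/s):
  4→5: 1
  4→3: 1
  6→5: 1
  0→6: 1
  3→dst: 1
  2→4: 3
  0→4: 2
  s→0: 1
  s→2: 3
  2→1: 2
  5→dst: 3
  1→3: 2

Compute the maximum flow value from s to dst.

Augment s→2→1→3→dst: bottleneck 1. Total 1.
Augment s→2→4→5→dst: bottleneck 1. Total 2.
Augment s→0→6→5→dst: bottleneck 1. Total 3.
No augmenting path remains in the residual graph.

3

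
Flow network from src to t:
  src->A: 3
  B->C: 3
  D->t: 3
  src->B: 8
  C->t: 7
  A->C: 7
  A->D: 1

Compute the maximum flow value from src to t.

Augment src->B->C->t: bottleneck 3. Total 3.
Augment src->A->C->t: bottleneck 3. Total 6.
No augmenting path remains in the residual graph.

6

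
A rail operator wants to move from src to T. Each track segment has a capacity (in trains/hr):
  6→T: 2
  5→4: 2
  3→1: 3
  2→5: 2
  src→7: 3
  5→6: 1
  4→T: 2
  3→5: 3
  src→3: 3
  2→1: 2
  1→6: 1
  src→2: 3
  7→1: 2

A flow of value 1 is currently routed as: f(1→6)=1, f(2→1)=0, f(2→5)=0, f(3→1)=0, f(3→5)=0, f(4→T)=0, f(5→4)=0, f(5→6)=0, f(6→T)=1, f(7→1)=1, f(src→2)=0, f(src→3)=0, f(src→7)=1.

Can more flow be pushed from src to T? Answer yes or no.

Yes

Residual path src→3→5→4→T has bottleneck 2 > 0.
Pushing 2 along it raises the flow to 3, so the given flow is not maximum.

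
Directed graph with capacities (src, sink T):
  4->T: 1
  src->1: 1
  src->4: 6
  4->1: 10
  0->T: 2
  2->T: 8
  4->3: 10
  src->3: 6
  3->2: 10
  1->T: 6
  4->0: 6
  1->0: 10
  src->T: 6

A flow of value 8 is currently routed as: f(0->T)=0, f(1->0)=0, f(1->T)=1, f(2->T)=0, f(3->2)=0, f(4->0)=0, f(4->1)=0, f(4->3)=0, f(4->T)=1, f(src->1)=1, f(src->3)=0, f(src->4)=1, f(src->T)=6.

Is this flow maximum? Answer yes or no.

Residual path src->4->1->T has bottleneck 5 > 0.
Pushing 5 along it raises the flow to 13, so the given flow is not maximum.

No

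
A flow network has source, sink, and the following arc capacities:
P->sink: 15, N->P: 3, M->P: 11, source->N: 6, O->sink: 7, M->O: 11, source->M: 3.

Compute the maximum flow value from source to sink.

6

Augment source->M->O->sink: bottleneck 3. Total 3.
Augment source->N->P->sink: bottleneck 3. Total 6.
No augmenting path remains in the residual graph.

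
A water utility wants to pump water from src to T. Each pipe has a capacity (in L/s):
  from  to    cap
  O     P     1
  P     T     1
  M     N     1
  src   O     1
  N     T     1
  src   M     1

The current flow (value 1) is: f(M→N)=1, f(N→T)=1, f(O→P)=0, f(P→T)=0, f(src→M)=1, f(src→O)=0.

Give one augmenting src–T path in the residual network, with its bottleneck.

src→O→P→T, bottleneck 1

Residual along src→O→P→T: src→O: 1, O→P: 1, P→T: 1.
Bottleneck = min = 1.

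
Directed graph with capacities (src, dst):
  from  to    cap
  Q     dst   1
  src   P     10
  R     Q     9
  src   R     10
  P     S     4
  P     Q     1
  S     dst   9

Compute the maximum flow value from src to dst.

Augment src→P→S→dst: bottleneck 4. Total 4.
Augment src→P→Q→dst: bottleneck 1. Total 5.
No augmenting path remains in the residual graph.

5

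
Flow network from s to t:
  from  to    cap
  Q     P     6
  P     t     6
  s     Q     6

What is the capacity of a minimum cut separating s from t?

6

Max flow = 6 (via 1 augmenting path).
In the residual at optimum, the set reachable from s is {s}.
Cut edges: s→Q (cap 6). Sum = 6.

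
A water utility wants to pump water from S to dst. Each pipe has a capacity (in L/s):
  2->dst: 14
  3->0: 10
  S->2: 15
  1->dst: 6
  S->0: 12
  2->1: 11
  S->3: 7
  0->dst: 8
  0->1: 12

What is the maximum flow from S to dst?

Augment S->2->dst: bottleneck 14. Total 14.
Augment S->0->dst: bottleneck 8. Total 22.
Augment S->2->1->dst: bottleneck 1. Total 23.
Augment S->0->1->dst: bottleneck 4. Total 27.
Augment S->3->0->1->dst: bottleneck 1. Total 28.
No augmenting path remains in the residual graph.

28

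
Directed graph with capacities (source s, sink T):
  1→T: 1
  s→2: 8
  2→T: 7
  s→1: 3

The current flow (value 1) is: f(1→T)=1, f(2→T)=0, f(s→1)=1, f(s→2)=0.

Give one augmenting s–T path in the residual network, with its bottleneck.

s→2→T, bottleneck 7

Residual along s→2→T: s→2: 8, 2→T: 7.
Bottleneck = min = 7.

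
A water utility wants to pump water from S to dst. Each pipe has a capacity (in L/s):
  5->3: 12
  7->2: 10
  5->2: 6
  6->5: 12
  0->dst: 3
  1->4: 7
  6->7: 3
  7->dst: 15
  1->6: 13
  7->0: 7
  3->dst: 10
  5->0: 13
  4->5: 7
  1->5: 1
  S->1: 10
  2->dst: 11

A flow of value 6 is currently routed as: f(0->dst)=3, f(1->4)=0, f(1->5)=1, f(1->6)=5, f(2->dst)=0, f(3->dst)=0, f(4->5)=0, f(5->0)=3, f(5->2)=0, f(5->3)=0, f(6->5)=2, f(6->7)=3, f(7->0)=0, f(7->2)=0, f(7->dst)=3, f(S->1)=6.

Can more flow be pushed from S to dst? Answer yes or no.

Yes

Residual path S->1->6->5->2->dst has bottleneck 4 > 0.
Pushing 4 along it raises the flow to 10, so the given flow is not maximum.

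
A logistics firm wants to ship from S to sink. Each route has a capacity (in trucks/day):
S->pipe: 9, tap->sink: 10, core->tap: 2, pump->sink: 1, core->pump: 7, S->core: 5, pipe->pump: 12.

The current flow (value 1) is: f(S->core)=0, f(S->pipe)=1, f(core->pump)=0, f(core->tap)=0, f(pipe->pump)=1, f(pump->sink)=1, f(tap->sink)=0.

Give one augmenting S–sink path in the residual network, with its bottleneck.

Residual along S->core->tap->sink: S->core: 5, core->tap: 2, tap->sink: 10.
Bottleneck = min = 2.

S->core->tap->sink, bottleneck 2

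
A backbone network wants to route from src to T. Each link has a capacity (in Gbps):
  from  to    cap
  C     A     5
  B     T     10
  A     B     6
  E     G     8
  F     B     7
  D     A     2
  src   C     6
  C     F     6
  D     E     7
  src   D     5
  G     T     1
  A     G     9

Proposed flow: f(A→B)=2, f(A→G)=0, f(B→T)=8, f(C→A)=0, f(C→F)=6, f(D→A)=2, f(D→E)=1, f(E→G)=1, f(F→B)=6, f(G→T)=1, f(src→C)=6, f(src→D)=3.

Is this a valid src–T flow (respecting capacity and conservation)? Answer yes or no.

Yes

Every edge has 0 ≤ f(e) ≤ cap(e).
At each intermediate node, inflow equals outflow.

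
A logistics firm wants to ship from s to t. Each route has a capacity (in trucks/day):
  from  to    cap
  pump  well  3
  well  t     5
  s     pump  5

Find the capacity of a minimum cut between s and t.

Max flow = 3 (via 1 augmenting path).
In the residual at optimum, the set reachable from s is {pump, s}.
Cut edges: pump→well (cap 3). Sum = 3.

3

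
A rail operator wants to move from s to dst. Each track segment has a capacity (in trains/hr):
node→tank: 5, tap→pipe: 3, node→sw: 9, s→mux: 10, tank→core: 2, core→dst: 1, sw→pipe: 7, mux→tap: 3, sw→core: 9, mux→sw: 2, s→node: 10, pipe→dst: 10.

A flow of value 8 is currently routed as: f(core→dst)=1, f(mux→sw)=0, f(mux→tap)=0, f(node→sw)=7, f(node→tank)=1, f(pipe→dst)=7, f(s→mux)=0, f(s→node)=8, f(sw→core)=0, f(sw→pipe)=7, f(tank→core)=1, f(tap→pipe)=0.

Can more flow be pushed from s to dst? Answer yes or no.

Residual path s→mux→tap→pipe→dst has bottleneck 3 > 0.
Pushing 3 along it raises the flow to 11, so the given flow is not maximum.

Yes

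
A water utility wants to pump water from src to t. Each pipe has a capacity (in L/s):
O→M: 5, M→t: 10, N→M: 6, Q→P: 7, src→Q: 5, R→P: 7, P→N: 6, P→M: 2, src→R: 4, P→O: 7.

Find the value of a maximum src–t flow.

Augment src→Q→P→M→t: bottleneck 2. Total 2.
Augment src→Q→P→O→M→t: bottleneck 3. Total 5.
Augment src→R→P→O→M→t: bottleneck 2. Total 7.
Augment src→R→P→N→M→t: bottleneck 2. Total 9.
No augmenting path remains in the residual graph.

9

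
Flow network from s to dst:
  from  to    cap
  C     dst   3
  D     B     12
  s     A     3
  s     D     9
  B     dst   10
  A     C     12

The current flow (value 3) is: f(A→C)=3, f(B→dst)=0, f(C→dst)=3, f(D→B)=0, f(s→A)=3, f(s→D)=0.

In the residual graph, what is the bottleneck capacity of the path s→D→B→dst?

9

Residual capacities along the path: s→D: 9, D→B: 12, B→dst: 10.
Minimum is 9.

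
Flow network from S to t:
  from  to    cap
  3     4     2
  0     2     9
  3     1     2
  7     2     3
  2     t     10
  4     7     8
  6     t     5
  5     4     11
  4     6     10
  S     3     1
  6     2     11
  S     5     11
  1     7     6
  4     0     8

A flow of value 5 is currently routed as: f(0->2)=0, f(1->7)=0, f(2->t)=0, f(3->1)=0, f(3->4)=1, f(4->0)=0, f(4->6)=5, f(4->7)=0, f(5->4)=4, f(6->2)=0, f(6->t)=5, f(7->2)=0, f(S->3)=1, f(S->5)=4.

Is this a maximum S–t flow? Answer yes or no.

No

Residual path S->5->4->0->2->t has bottleneck 7 > 0.
Pushing 7 along it raises the flow to 12, so the given flow is not maximum.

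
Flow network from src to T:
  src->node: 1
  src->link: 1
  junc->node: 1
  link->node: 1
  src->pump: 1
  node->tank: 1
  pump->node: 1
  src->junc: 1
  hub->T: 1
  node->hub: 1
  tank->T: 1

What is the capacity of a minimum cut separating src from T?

2

Max flow = 2 (via 2 augmenting paths).
In the residual at optimum, the set reachable from src is {junc, link, node, pump, src}.
Cut edges: node->tank (cap 1), node->hub (cap 1). Sum = 2.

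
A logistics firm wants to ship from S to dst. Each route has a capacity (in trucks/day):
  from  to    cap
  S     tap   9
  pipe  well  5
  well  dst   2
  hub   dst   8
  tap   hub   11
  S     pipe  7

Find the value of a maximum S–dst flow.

10

Augment S->tap->hub->dst: bottleneck 8. Total 8.
Augment S->pipe->well->dst: bottleneck 2. Total 10.
No augmenting path remains in the residual graph.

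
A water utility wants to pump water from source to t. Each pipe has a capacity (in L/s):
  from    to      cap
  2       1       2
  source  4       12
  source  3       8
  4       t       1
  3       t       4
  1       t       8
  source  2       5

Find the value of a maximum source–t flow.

Augment source→4→t: bottleneck 1. Total 1.
Augment source→3→t: bottleneck 4. Total 5.
Augment source→2→1→t: bottleneck 2. Total 7.
No augmenting path remains in the residual graph.

7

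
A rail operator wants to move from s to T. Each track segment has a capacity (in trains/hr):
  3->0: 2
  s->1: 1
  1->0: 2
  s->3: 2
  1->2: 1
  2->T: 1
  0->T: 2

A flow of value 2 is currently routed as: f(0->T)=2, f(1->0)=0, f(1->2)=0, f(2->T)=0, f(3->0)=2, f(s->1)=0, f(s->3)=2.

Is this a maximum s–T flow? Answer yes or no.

Residual path s->1->2->T has bottleneck 1 > 0.
Pushing 1 along it raises the flow to 3, so the given flow is not maximum.

No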